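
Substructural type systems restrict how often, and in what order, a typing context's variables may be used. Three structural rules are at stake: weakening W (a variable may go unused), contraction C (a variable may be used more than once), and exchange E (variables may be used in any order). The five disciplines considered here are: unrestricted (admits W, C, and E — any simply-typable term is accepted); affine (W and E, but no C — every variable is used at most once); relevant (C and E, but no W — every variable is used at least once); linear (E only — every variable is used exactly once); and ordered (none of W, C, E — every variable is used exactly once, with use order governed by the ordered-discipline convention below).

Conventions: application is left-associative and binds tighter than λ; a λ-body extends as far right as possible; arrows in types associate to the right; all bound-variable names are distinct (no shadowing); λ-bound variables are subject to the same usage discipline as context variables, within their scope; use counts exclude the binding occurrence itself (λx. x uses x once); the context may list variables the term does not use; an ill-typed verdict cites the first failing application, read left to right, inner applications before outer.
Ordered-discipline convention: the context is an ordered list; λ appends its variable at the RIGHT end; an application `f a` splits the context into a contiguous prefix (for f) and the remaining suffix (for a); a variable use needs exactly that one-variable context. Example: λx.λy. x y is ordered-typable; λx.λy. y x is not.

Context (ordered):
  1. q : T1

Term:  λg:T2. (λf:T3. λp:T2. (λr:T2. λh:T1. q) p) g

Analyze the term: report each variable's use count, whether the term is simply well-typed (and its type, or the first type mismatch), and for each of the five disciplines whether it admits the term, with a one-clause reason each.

variable uses: q: 1×; g (λ-bound): 1×; f (λ-bound): 0×; p (λ-bound): 1×; r (λ-bound): 0×; h (λ-bound): 0×
left-to-right use order: q, p, g
typing: ill-typed: an application expects T3 but receives T2
ordered ✗ (a type mismatch blocks all five)
linear ✗ (the type mismatch rejects it)
affine ✗ (not simply typable)
relevant ✗ (fails simple typing)
unrestricted ✗ (a type mismatch blocks all five)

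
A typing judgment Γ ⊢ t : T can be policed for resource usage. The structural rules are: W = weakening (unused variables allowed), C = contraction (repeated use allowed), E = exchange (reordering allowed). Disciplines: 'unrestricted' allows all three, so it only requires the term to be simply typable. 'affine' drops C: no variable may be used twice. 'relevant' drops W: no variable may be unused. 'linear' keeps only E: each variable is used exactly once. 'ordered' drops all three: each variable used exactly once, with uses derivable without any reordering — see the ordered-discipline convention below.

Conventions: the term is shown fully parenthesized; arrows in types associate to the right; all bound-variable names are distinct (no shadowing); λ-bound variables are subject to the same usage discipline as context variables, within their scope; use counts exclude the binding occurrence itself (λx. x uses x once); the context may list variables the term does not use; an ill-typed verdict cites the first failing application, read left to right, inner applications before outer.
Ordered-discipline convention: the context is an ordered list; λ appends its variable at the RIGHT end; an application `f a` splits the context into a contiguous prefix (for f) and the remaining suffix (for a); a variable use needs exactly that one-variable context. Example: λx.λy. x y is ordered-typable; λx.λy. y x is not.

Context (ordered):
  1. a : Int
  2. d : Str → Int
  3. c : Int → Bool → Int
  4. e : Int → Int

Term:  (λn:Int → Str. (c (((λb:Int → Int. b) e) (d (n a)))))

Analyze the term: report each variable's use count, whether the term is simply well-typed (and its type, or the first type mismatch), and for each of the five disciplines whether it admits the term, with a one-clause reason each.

use counts: a ×1, d ×1, c ×1, e ×1, n (bound) ×1, b (bound) ×1
use order (left to right): c, b, e, d, n, a
typing: well-typed at (Int → Str) → Bool → Int
ordered: ✗ — no ordered split (uses run c, b, e, d, n, a)
linear: ✓ — exactly-once usage across a, d, c, e, n, b
affine: ✓ — a, d, c, e, n, b: no repeats, contraction unneeded
relevant: ✓ — a, d, c, e, n, b: all used, weakening unneeded
unrestricted: ✓ — simply typable at (Int → Str) → Bool → Int; W, C, E all held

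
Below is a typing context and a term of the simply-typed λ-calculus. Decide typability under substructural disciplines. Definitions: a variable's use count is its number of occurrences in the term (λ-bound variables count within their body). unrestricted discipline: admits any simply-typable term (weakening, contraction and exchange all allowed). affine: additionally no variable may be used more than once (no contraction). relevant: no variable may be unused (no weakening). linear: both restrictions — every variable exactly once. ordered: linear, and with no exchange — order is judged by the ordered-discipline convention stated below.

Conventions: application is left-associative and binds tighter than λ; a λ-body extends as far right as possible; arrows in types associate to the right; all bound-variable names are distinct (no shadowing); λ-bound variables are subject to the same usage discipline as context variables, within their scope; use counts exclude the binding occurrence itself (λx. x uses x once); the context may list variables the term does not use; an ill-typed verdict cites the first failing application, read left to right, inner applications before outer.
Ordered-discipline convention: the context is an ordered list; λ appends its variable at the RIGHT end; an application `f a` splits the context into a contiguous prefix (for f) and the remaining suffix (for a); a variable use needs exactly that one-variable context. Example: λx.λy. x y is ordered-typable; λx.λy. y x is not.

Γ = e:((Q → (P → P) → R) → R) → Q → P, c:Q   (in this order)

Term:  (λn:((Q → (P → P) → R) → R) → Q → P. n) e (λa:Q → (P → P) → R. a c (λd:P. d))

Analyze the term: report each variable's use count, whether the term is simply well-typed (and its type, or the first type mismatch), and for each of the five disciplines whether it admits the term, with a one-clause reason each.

variable uses: e ×1, c ×1, n (bound) ×1, a (bound) ×1, d (bound) ×1
left-to-right use order: n, e, a, c, d
typing: well-typed — term : Q → P
ordered: ✗, needs exchange: uses follow n, e, a, c, d
linear: ✓, each of e, c, n, a, d used exactly once
affine: ✓, no duplicate uses among e, c, n, a, d
relevant: ✓, at least one use each (e, c, n, a, d)
unrestricted: ✓, well-typed at Q → P; no restrictions here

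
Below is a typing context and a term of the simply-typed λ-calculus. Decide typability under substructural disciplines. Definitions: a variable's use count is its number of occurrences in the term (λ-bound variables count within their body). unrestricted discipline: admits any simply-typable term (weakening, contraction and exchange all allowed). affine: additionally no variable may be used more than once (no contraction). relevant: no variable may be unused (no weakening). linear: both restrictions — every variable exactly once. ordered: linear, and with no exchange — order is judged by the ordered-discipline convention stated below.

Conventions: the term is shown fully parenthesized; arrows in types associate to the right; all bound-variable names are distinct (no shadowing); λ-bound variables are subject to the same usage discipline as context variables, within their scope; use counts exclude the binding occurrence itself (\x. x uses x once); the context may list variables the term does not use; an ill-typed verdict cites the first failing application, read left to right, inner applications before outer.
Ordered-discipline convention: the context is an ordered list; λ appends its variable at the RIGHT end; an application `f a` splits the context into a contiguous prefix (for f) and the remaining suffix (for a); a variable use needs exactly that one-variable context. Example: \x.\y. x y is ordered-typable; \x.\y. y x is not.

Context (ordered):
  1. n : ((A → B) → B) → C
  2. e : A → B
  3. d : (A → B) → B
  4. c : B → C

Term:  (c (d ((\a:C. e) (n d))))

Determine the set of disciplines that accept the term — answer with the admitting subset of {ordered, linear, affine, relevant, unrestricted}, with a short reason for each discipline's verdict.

admitted in: unrestricted
counts: n: 1; e: 1; d: 2; c: 1; a [bound]: 0
order of uses: c, d, e, n, d
typing: well-typed at C
ordered: ✗ — repeated use of d ×2; needs weakening: a unused
linear: ✗ — repeated use of d ×2; needs weakening: a unused
affine: ✗ — repeated use of d ×2
relevant: ✗ — needs weakening: a unused
unrestricted: ✓ — well-typed at C; no restrictions here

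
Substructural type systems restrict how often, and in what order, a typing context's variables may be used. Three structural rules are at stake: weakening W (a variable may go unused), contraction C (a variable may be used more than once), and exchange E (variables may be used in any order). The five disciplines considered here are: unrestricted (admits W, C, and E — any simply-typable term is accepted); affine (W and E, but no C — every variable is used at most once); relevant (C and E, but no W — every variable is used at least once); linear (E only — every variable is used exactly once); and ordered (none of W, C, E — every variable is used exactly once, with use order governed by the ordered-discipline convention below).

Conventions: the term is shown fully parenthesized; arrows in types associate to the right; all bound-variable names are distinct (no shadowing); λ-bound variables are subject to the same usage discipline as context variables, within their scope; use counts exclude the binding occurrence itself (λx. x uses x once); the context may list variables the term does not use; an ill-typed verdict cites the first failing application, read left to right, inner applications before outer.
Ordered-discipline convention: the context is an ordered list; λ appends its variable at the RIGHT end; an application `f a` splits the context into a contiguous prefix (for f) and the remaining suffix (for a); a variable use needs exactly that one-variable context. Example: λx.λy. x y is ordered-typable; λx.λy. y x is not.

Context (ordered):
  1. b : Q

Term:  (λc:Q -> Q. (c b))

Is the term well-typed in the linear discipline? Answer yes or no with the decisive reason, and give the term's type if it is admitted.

yes — each of b, c used exactly once; term : (Q -> Q) -> Q
counts: b: 1; c (bound): 1
uses in reading order: c, b
typing: well-typed at (Q -> Q) -> Q
per-discipline verdicts: ordered ✗, linear ✓, affine ✓, relevant ✓, unrestricted ✓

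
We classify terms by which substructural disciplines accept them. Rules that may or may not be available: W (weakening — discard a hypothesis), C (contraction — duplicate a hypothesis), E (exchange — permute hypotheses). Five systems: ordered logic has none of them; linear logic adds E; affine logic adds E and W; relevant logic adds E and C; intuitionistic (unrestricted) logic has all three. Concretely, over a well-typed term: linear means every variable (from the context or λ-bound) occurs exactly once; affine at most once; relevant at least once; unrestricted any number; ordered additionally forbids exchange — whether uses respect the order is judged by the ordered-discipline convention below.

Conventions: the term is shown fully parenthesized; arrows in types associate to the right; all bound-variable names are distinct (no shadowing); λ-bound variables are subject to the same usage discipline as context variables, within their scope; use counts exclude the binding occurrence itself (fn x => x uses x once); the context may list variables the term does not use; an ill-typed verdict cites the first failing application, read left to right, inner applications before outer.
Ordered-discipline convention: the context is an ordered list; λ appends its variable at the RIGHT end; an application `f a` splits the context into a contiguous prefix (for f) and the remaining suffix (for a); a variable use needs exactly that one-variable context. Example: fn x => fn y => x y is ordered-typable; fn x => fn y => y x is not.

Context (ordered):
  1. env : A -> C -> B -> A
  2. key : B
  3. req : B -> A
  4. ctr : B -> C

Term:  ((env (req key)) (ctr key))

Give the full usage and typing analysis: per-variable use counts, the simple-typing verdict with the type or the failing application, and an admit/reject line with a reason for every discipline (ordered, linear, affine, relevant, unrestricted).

usage: env: 1; key: 2; req: 1; ctr: 1
left-to-right use order: env, req, key, ctr, key
typing: well-typed — term : B -> A
ordered: ✗, key ×2 used more than once (contraction)
linear: ✗, key ×2 used more than once (contraction)
affine: ✗, key ×2 used more than once (contraction)
relevant: ✓, none of env, key, req, ctr goes unused
unrestricted: ✓, typability at B -> A is all that's needed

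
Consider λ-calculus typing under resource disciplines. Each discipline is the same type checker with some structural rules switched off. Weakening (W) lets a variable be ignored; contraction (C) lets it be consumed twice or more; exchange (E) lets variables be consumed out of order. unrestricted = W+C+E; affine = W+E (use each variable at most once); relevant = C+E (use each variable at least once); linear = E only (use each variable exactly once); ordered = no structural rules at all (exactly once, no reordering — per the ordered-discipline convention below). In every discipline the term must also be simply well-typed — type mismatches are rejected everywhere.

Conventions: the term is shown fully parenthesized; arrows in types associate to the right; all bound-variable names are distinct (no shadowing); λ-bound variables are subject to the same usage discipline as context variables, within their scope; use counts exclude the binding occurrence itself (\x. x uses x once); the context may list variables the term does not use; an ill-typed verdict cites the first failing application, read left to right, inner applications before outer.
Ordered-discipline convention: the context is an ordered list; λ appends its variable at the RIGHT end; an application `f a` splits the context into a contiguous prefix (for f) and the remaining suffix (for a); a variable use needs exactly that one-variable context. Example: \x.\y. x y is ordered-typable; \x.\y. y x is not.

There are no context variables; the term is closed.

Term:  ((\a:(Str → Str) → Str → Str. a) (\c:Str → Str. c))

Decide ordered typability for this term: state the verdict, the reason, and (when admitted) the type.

yes — a, c once each; derivable with no W/C/E; term : (Str → Str) → Str → Str
usage: a [bound]=1, c [bound]=1
use order (left to right): a, c
typing: well-typed at (Str → Str) → Str → Str
per-discipline verdicts: ordered ✓; linear ✓; affine ✓; relevant ✓; unrestricted ✓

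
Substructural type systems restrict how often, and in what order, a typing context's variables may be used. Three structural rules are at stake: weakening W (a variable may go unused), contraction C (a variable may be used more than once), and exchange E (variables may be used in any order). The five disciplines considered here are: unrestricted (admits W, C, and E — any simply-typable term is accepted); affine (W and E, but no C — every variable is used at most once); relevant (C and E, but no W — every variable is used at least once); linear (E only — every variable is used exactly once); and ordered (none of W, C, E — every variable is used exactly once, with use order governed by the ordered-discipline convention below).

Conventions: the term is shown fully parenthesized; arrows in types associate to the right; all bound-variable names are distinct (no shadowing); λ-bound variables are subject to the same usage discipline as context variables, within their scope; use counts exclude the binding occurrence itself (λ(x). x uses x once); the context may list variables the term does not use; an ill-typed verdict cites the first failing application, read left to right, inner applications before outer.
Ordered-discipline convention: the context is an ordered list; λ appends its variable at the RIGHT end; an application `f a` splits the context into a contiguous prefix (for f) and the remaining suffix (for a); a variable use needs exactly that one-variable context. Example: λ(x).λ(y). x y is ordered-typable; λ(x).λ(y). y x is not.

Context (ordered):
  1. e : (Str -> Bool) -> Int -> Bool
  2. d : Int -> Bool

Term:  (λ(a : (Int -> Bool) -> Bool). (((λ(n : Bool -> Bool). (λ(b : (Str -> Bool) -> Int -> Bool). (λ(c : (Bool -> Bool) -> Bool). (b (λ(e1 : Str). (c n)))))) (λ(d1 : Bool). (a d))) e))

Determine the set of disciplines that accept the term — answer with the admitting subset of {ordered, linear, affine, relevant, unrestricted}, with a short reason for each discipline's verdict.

admitting disciplines: affine, unrestricted
use counts: e=1, d=1, a [bound]=1, n [bound]=1, b [bound]=1, c [bound]=1, e1 [bound]=0, d1 [bound]=0
use order (left to right): b, c, n, a, d, e
typing: the term checks, with type ((Int -> Bool) -> Bool) -> ((Bool -> Bool) -> Bool) -> Int -> Bool
ordered: ✗ — needs weakening: e1, d1 unused
linear: ✗ — needs weakening: e1, d1 unused
affine: ✓ — no duplicate uses among e, d, a, n, b, c, e1, d1
relevant: ✗ — needs weakening: e1, d1 unused
unrestricted: ✓ — well-typed at ((Int -> Bool) -> Bool) -> ((Bool -> Bool) -> Bool) -> Int -> Bool; no restrictions here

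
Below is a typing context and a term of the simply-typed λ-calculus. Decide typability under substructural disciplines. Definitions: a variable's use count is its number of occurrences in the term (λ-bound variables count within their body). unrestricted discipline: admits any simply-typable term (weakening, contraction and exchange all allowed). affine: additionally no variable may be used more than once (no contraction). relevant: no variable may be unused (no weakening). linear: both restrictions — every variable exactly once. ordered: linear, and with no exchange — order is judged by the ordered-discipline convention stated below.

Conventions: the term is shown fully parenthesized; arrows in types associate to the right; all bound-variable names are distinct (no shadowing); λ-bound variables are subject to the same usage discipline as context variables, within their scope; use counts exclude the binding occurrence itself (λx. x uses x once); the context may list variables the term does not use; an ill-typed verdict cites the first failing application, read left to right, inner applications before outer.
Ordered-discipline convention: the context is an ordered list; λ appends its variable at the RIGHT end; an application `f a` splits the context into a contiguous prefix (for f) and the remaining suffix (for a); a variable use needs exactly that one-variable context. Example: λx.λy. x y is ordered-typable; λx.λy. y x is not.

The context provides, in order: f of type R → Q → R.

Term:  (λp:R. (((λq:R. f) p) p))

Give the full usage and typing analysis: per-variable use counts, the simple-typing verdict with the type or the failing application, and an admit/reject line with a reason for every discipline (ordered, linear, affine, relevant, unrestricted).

usage: f=1; p (bound)=2; q (bound)=0
order of uses: f, p, p
typing: the term checks, with type R → Q → R
ordered: ✗, needs contraction — p ×2; q left unused
linear: ✗, needs contraction — p ×2; q left unused
affine: ✗, needs contraction — p ×2
relevant: ✗, q left unused
unrestricted: ✓, typability at R → Q → R is all that's needed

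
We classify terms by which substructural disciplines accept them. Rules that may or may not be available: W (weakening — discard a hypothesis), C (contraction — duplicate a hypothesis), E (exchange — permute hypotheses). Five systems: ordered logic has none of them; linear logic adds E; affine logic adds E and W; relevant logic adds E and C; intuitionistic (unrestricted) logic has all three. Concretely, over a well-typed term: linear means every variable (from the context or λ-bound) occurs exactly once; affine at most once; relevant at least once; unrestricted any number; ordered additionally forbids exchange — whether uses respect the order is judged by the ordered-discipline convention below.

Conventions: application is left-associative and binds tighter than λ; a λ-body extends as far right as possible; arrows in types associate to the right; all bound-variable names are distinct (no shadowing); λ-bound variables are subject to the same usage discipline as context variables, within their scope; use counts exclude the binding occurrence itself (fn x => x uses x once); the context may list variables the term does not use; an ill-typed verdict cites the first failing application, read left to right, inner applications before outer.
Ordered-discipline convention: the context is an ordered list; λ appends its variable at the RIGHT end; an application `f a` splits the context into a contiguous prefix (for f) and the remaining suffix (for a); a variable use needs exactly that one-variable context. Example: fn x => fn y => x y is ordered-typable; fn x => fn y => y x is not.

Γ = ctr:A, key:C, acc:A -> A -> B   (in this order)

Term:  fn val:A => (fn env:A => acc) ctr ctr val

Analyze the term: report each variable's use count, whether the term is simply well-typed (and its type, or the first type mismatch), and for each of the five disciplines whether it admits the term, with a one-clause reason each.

variable uses: ctr=2; key=0; acc=1; val [bound]=1; env [bound]=0
order of uses: acc, ctr, ctr, val
typing: well-typed — term : A -> B
ordered ✗ (uses contraction: ctr ×2; needs weakening: key, env unused)
linear ✗ (uses contraction: ctr ×2; needs weakening: key, env unused)
affine ✗ (uses contraction: ctr ×2)
relevant ✗ (needs weakening: key, env unused)
unrestricted ✓ (well-typed at A -> B; no restrictions here)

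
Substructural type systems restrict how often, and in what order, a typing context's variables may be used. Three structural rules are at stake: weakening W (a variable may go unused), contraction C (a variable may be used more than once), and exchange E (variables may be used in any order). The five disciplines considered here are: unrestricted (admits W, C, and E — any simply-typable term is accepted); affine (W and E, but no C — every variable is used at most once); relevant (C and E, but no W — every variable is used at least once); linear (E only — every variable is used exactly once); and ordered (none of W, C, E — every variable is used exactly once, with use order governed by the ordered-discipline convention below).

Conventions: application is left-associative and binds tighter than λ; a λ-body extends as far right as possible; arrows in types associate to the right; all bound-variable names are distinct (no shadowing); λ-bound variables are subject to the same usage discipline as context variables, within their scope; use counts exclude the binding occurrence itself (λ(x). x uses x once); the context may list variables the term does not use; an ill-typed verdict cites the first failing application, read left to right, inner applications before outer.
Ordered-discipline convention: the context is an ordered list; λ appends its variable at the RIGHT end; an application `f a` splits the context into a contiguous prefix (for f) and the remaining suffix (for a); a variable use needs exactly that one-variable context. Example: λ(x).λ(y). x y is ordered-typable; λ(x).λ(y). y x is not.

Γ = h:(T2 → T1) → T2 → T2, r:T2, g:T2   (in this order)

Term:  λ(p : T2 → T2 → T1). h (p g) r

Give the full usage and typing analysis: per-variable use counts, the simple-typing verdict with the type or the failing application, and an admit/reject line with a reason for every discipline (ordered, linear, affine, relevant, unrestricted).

usage: h: 1×, r: 1×, g: 1×, p [bound]: 1×
left-to-right use order: h, p, g, r
typing: ✓ — (T2 → T2 → T1) → T2
ordered: ✗ — no contiguous prefix/suffix split fits h, p, g, r
linear: ✓ — each of h, r, g, p used exactly once
affine: ✓ — at most one use each (h, r, g, p)
relevant: ✓ — at least one use each (h, r, g, p)
unrestricted: ✓ — well-typed at (T2 → T2 → T1) → T2; no restrictions here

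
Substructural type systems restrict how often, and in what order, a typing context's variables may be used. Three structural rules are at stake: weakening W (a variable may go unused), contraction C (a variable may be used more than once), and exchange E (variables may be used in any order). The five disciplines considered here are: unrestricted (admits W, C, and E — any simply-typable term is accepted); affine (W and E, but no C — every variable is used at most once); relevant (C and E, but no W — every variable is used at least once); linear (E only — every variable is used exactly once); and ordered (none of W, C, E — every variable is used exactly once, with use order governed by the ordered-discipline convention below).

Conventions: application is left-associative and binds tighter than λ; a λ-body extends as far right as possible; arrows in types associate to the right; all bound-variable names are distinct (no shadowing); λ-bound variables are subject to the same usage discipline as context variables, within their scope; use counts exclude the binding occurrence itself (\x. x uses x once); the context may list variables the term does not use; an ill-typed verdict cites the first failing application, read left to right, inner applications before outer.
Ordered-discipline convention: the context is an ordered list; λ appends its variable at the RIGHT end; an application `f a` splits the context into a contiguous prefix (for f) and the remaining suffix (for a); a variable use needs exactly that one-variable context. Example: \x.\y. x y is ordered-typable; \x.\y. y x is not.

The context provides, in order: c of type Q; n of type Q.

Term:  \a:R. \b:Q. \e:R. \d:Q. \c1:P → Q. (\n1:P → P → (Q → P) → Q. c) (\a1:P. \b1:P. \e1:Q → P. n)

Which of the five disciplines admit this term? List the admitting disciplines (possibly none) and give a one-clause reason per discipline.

accepted by: affine, unrestricted
counts: c ×1, n ×1, a [bound] ×0, b [bound] ×0, e [bound] ×0, d [bound] ×0, c1 [bound] ×0, n1 [bound] ×0, a1 [bound] ×0, b1 [bound] ×0, e1 [bound] ×0
order of uses: c, n
typing: well-typed at R → Q → R → Q → (P → Q) → Q
ordered ✗ (a, b, e, d, c1, n1, a1, b1, e1 never used (weakening))
linear ✗ (a, b, e, d, c1, n1, a1, b1, e1 never used (weakening))
affine ✓ (at most one use each (c, n, a, b, e, d, c1, n1, a1, b1, e1))
relevant ✗ (a, b, e, d, c1, n1, a1, b1, e1 never used (weakening))
unrestricted ✓ (simply typable at R → Q → R → Q → (P → Q) → Q; W, C, E all held)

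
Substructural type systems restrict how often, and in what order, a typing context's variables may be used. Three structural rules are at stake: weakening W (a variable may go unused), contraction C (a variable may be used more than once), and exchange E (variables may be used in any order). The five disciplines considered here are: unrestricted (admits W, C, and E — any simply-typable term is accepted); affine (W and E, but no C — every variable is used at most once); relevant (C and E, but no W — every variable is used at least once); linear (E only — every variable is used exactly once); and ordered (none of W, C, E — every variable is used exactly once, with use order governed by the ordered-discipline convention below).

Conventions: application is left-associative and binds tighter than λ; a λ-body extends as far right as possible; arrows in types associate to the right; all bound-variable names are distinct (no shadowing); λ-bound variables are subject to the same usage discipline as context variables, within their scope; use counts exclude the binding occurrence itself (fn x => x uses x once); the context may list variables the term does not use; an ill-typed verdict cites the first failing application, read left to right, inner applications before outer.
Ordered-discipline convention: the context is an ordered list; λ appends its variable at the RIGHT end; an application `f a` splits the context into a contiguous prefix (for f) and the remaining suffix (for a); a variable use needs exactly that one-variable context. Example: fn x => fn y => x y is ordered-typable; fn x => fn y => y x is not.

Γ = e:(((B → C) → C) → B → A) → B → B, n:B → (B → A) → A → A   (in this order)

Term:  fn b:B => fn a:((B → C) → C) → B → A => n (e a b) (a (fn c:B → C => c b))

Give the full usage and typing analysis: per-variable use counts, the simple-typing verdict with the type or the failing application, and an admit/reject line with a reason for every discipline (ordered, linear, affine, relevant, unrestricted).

use counts: e: 1, n: 1, b (bound): 2, a (bound): 2, c (bound): 1
left-to-right use order: n, e, a, b, a, c, b
typing: well-typed at B → (((B → C) → C) → B → A) → A → A
ordered ✗ (b ×2, a ×2 used more than once (contraction))
linear ✗ (b ×2, a ×2 used more than once (contraction))
affine ✗ (b ×2, a ×2 used more than once (contraction))
relevant ✓ (none of e, n, b, a, c goes unused)
unrestricted ✓ (simply typable at B → (((B → C) → C) → B → A) → A → A; W, C, E all held)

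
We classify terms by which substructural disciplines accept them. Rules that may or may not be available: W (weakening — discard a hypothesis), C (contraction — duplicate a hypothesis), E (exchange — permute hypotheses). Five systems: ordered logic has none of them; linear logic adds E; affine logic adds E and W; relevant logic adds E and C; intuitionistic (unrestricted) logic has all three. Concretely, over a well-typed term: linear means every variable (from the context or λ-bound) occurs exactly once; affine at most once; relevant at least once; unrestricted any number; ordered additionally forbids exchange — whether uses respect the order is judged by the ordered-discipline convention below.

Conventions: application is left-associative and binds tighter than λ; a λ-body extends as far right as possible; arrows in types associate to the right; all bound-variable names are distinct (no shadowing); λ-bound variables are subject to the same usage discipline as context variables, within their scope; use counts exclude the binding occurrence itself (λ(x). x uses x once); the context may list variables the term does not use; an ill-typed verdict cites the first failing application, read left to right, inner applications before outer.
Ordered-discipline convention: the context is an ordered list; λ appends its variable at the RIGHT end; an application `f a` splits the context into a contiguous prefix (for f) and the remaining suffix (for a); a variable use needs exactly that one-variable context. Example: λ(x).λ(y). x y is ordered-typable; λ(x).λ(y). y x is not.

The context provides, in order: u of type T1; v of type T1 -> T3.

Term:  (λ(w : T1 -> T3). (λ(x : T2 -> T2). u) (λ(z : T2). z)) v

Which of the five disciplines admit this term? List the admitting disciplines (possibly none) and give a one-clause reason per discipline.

admitting disciplines: affine, unrestricted
variable uses: u=1, v=1, w (λ-bound)=0, x (λ-bound)=0, z (λ-bound)=1
use order (left to right): u, z, v
typing: well-typed at T1
ordered: ✗ — needs weakening: w, x unused
linear: ✗ — needs weakening: w, x unused
affine: ✓ — at most one use each (u, v, w, x, z)
relevant: ✗ — needs weakening: w, x unused
unrestricted: ✓ — well-typed at T1; no restrictions here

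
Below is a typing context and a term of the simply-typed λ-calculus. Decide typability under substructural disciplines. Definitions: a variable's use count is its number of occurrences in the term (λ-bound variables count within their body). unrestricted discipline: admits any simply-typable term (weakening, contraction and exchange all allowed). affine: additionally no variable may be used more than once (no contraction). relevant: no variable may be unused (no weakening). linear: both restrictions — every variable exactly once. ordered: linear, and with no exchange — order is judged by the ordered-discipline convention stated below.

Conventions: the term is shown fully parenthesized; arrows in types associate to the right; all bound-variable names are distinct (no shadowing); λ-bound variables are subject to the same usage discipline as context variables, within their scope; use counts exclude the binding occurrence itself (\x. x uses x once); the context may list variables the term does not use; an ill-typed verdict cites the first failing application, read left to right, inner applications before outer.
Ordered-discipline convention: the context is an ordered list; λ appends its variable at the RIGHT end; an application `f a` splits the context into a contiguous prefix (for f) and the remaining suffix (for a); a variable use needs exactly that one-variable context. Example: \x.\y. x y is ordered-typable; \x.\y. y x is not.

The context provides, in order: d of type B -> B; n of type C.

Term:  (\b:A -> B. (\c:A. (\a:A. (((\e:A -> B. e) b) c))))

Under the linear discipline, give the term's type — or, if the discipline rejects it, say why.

not well-typed under linear — needs weakening: d, n, a unused
usage: d=0; n=0; b (bound)=1; c (bound)=1; a (bound)=0; e (bound)=1
uses in reading order: e, b, c
typing: well-typed at (A -> B) -> A -> A -> B
across the five disciplines: ordered ✗; linear ✗; affine ✓; relevant ✗; unrestricted ✓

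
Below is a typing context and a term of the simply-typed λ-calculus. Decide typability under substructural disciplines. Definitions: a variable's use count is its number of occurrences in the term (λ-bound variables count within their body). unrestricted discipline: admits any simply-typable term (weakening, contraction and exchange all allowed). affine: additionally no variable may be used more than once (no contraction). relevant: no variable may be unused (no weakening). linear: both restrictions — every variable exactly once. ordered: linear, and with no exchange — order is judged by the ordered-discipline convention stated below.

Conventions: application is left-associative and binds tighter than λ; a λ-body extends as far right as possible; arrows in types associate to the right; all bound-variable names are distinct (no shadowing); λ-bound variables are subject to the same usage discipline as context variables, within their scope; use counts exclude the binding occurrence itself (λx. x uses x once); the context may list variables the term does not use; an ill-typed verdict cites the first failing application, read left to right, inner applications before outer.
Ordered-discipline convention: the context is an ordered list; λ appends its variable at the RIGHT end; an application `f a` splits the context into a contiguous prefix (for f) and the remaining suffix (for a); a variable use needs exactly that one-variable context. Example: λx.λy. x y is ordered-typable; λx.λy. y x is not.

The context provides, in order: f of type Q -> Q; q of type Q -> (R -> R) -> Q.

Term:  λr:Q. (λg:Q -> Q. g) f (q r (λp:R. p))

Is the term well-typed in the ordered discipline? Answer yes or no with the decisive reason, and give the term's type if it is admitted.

yes — single-use (f, q, r, g, p), ordered derivation ok; term : Q -> Q
use counts: f ×1; q ×1; r (λ-bound) ×1; g (λ-bound) ×1; p (λ-bound) ×1
uses in reading order: g, f, q, r, p
typing: the term checks, with type Q -> Q
summary: ordered ✓ | linear ✓ | affine ✓ | relevant ✓ | unrestricted ✓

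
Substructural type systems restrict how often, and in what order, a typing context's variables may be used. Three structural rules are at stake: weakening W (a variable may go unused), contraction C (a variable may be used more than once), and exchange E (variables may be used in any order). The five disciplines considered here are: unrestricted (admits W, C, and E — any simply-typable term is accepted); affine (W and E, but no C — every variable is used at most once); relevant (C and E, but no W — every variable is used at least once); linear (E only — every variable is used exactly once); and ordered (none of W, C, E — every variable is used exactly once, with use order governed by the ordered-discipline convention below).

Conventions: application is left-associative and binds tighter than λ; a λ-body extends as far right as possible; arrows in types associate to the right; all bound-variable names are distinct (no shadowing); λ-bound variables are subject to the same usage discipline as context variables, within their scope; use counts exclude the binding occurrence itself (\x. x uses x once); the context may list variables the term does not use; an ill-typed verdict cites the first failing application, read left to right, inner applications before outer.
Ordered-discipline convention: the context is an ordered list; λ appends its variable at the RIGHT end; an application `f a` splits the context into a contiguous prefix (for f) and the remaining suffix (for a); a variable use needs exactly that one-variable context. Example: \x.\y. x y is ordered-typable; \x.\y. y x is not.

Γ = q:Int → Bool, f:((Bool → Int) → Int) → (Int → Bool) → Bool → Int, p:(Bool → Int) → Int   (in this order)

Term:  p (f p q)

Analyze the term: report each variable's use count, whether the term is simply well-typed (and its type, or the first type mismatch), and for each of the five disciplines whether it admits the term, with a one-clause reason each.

counts: q=1; f=1; p=2
uses in reading order: p, f, p, q
typing: the term checks, with type Int
ordered ✗ (uses contraction: p ×2)
linear ✗ (uses contraction: p ×2)
affine ✗ (uses contraction: p ×2)
relevant ✓ (every one of q, f, p appears)
unrestricted ✓ (typability at Int is all that's needed)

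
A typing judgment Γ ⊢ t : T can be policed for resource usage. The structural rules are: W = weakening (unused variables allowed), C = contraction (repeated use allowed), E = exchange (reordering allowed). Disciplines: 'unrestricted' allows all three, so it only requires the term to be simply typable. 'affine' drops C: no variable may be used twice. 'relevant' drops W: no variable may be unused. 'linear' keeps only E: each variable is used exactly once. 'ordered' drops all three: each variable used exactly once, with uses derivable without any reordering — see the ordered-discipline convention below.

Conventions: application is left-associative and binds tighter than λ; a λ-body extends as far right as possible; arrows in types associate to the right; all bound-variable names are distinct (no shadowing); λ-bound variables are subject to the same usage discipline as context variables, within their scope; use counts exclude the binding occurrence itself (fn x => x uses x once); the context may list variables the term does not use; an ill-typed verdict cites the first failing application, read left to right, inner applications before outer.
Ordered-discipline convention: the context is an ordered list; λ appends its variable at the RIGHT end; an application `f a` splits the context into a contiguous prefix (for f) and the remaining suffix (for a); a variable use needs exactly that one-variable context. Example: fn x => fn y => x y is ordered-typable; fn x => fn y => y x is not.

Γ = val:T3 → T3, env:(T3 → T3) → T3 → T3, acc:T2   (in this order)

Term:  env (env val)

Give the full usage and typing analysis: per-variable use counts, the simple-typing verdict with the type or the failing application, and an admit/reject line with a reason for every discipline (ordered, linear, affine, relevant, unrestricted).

usage: val: 1; env: 2; acc: 0
uses in reading order: env, env, val
typing: the term checks, with type T3 → T3
ordered ✗ (repeated use of env ×2; acc never used (weakening))
linear ✗ (repeated use of env ×2; acc never used (weakening))
affine ✗ (repeated use of env ×2)
relevant ✗ (acc never used (weakening))
unrestricted ✓ (type-checks (T3 → T3) and nothing is barred)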